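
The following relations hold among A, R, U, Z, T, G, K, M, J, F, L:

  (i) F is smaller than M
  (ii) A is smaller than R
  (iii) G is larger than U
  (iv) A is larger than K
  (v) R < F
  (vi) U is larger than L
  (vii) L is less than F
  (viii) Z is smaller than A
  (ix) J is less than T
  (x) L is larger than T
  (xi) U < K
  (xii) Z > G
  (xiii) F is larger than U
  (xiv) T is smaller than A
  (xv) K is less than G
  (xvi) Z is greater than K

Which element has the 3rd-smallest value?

L

Chaining the given pairs: J < T < L < U < K < G < Z < A < R < F < M.
Counting 3 from the smallest end gives L.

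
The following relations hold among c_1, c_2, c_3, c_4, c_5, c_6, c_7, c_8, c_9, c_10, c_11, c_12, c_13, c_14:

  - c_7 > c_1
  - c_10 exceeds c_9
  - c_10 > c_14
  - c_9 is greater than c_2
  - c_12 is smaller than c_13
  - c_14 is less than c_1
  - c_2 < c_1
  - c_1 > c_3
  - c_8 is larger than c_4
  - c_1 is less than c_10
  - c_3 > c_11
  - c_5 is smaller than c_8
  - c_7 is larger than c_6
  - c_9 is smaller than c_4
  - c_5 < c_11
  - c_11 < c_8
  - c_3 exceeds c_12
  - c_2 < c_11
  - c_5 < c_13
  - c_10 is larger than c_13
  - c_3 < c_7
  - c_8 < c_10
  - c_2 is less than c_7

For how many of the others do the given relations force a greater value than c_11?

5

From c_11 the given relations immediately reach c_3, c_8.
From those, c_1, c_7, c_10 — 5 in total.
No other element is forced above c_11 by the given relations, so the count is 5.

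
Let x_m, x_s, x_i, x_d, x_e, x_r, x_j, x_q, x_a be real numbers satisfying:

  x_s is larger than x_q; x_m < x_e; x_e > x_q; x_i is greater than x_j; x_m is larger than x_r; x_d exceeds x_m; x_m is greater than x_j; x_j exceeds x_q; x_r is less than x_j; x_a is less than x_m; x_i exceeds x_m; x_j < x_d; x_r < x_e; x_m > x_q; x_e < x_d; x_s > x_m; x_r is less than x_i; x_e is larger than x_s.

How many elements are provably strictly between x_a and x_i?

1

The relations place x_a below x_i. An element lies strictly between them when it is forced above x_a and also forced below x_i.
Above x_a: {x_m, x_s, x_e, x_d}. Below x_i: {x_r, x_q, x_j, x_m}.
Intersection: {x_m} — 1.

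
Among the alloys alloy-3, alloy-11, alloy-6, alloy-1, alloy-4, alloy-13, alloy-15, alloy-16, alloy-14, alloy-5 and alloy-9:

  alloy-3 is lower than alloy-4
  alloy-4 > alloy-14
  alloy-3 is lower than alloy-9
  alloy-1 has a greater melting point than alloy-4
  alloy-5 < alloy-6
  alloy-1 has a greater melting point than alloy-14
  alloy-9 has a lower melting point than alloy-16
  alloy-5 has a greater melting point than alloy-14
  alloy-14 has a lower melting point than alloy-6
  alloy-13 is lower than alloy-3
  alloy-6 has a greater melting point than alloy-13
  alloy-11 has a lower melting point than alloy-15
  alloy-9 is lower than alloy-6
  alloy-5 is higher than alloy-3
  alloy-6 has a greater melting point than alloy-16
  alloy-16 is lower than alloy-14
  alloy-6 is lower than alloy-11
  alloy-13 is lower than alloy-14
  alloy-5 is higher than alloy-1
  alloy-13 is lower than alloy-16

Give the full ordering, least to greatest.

Each adjacent pair is fixed by a given relation: alloy-13 < alloy-3; alloy-3 < alloy-9; alloy-9 < alloy-16; alloy-16 < alloy-14; alloy-14 < alloy-4; alloy-4 < alloy-1; alloy-1 < alloy-5; alloy-5 < alloy-6; alloy-6 < alloy-11; alloy-11 < alloy-15. Chaining them end to end gives the full order.

alloy-13 < alloy-3 < alloy-9 < alloy-16 < alloy-14 < alloy-4 < alloy-1 < alloy-5 < alloy-6 < alloy-11 < alloy-15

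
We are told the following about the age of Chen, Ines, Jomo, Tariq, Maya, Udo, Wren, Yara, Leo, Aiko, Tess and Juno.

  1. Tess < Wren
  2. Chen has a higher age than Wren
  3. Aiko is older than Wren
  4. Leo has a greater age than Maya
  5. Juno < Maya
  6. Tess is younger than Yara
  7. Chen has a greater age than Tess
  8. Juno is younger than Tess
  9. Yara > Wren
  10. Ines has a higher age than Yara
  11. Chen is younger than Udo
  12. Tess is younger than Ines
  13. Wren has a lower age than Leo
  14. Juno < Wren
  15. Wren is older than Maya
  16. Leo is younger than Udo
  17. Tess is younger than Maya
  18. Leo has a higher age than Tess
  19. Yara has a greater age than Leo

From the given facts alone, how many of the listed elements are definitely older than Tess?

The elements the relations force above Tess are Maya, Wren, Chen, Leo, Yara, Aiko, Udo, Ines — no chain reaches any other.
That is 8.

8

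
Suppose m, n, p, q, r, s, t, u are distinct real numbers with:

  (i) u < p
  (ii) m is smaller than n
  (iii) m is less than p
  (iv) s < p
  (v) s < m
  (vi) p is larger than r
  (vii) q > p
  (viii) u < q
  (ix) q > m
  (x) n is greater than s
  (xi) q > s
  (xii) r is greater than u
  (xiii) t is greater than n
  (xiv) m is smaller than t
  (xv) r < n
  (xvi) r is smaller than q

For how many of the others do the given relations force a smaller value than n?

From n the given relations immediately reach s, r, m.
From those, u — 4 in total.
Nothing else is reachable below n; 4 in all.

4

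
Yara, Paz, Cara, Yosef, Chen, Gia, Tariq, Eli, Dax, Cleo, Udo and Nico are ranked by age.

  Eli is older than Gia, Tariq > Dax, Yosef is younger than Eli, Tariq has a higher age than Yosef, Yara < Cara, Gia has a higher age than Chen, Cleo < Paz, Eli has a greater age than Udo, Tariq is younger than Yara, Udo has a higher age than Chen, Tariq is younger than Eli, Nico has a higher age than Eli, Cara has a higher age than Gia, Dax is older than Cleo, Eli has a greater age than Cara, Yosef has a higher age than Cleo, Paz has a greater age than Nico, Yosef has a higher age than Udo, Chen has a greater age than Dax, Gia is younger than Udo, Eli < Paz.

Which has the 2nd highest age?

Nico

Piecing the relations together gives one ordering: Cleo < Dax < Chen < Gia < Udo < Yosef < Tariq < Yara < Cara < Eli < Nico < Paz.
The 2nd largest is Nico.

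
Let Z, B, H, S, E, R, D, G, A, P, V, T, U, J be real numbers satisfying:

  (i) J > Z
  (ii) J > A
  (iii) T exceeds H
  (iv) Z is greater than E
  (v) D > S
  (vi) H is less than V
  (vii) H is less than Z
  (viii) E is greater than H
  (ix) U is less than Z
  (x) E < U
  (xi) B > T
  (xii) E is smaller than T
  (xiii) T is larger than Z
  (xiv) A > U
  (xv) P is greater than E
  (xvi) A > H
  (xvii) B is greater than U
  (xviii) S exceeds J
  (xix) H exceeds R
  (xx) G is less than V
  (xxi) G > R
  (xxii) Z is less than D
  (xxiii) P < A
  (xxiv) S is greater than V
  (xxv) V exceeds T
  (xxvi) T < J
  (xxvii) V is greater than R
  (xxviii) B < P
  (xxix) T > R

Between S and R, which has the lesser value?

R < H and H < E give R < E.
With E < U: R < H < E < U.
Then U < Z extends the chain to Z.
Then Z < T extends the chain to T.
Then T < B extends the chain to B.
With B < P: R < H < E < U < Z < T < B < P.
With P < A: R < H < E < U < Z < T < B < P < A.
With A < J: R < H < E < U < Z < T < B < P < A < J.
Then J < S extends the chain to S.
So R < S; R is the smaller of the two.

R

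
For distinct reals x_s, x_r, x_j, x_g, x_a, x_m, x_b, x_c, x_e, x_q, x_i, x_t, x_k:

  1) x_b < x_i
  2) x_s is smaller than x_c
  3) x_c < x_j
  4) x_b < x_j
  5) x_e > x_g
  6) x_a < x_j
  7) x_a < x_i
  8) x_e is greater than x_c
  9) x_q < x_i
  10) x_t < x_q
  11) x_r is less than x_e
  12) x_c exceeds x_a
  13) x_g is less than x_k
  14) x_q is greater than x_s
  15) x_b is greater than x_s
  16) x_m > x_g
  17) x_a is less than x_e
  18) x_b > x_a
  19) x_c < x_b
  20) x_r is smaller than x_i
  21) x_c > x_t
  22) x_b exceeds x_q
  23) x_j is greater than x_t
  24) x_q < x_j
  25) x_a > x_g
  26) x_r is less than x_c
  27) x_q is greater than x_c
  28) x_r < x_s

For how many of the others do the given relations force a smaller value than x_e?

The elements the relations force below x_e are x_t, x_g, x_r, x_a, x_s, x_c — no chain reaches any other.
That is 6.

6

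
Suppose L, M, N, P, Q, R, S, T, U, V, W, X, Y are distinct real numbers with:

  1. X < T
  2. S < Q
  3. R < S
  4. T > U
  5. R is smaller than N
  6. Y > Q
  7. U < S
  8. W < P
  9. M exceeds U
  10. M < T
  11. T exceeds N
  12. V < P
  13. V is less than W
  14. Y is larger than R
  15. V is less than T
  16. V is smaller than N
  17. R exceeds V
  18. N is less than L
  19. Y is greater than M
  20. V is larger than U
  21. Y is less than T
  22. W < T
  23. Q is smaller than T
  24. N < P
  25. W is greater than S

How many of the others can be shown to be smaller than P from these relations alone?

6

From P the given relations immediately reach V, N, W.
From those, U, R, S — 6 in total.
Nothing else is reachable below P; 6 in all.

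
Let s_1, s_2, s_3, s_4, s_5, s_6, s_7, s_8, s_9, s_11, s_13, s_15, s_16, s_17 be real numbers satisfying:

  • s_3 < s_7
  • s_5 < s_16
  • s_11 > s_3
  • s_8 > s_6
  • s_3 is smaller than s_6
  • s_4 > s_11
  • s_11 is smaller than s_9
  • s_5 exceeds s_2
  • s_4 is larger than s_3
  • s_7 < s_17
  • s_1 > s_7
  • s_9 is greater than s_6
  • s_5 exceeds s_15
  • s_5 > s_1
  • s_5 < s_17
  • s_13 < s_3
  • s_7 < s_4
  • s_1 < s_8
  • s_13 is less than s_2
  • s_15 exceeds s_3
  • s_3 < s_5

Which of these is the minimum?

s_3 is not least since s_13 < s_3; s_11 is not least since s_3 < s_11; s_7 is not least since s_3 < s_7; s_6 is not least since s_3 < s_6; s_1 is not least since s_7 < s_1; s_2 is not least since s_13 < s_2; s_15 is not least since s_3 < s_15; s_5 is not least since s_2 < s_5; s_4 is not least since s_3 < s_4; s_8 is not least since s_1 < s_8; s_17 is not least since s_5 < s_17; s_9 is not least since s_6 < s_9; s_16 is not least since s_5 < s_16.
Only s_13 has nothing below it, so s_13 is the minimum.

s_13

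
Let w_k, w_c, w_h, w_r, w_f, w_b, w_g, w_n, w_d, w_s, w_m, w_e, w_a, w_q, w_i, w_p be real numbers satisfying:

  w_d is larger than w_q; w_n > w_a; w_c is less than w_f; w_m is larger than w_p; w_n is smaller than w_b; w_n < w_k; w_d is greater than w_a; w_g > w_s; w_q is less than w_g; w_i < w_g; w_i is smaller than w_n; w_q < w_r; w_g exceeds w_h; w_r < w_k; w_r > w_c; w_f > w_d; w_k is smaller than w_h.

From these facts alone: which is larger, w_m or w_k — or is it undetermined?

undetermined

Following every chain through w_k: above w_k we get w_h, w_g; below w_k we get w_i, w_q, w_c, w_r, w_a, w_n.
w_m is not reached, and no chain runs the other way from w_m to w_k.
So the given relations leave the order of w_k and w_m undetermined.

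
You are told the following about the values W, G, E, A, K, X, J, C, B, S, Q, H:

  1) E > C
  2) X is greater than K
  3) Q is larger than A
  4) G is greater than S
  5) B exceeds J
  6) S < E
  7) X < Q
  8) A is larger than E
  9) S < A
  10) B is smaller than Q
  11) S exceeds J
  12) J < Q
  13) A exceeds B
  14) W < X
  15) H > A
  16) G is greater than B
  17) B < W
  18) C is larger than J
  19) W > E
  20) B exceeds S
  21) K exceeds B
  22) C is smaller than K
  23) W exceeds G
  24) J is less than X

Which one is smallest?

Chaining upward from J: directly above it, S, C, B, X, Q; then E, G, K, A, W; then H.
That covers every other element, and nothing is given below J, so J is the smallest.

J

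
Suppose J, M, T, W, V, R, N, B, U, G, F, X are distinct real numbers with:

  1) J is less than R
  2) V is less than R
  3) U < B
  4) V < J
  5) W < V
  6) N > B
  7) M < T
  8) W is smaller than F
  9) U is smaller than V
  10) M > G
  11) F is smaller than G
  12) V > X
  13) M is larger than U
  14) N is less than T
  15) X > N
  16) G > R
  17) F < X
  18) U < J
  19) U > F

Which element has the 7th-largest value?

The consecutive relations fix a unique order: W < F < U < B < N < X < V < J < R < G < M < T.
Counting 7 from the largest end gives X.

X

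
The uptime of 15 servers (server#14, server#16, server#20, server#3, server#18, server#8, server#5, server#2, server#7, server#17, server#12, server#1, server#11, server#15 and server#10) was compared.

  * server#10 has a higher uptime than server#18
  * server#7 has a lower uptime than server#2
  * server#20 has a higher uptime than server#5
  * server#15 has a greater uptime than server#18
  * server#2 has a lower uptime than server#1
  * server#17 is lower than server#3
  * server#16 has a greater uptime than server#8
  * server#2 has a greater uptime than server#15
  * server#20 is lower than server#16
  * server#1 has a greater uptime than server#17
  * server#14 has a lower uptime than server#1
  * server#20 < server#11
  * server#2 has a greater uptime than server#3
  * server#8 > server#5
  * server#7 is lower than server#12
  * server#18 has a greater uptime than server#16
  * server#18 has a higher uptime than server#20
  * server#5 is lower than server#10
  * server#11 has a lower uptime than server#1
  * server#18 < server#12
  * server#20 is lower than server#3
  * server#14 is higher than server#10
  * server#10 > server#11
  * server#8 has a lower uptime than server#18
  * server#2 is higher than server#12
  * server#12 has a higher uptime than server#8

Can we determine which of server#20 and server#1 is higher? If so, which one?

server#1

server#20 < server#16 and server#16 < server#18 give server#20 < server#18.
Then server#18 < server#12 extends the chain to server#12.
Then server#12 < server#2 extends the chain to server#2.
With server#2 < server#1: server#20 < server#16 < server#18 < server#12 < server#2 < server#1.
So server#1 is higher.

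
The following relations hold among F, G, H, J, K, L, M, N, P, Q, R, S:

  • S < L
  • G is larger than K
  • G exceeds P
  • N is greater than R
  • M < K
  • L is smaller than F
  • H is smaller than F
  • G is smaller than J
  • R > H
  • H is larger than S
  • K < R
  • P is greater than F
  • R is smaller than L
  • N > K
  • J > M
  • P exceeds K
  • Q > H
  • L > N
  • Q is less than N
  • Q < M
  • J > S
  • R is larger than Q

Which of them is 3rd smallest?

Chaining the given pairs: S < H < Q < M < K < R < N < L < F < P < G < J.
The 3rd smallest is Q.

Q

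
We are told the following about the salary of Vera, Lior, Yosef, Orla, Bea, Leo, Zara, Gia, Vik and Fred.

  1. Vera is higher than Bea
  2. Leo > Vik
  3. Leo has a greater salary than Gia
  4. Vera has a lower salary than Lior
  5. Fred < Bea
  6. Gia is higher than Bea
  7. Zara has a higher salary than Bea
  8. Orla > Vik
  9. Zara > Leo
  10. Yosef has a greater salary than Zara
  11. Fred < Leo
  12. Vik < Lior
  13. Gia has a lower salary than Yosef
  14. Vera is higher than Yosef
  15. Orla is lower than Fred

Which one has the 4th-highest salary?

Zara

Chaining the given pairs: Vik < Orla < Fred < Bea < Gia < Leo < Zara < Yosef < Vera < Lior.
The 4th largest is Zara.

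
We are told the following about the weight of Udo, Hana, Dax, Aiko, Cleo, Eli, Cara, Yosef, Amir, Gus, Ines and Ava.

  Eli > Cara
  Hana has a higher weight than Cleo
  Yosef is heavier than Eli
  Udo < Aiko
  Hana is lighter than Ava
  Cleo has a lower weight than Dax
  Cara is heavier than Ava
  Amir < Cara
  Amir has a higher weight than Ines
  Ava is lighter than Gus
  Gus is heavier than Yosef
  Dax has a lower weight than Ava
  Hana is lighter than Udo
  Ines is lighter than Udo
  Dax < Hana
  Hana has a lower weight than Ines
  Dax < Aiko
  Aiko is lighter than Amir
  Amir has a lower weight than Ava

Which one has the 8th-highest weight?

Udo

The consecutive relations fix a unique order: Cleo < Dax < Hana < Ines < Udo < Aiko < Amir < Ava < Cara < Eli < Yosef < Gus.
The 8th largest is Udo.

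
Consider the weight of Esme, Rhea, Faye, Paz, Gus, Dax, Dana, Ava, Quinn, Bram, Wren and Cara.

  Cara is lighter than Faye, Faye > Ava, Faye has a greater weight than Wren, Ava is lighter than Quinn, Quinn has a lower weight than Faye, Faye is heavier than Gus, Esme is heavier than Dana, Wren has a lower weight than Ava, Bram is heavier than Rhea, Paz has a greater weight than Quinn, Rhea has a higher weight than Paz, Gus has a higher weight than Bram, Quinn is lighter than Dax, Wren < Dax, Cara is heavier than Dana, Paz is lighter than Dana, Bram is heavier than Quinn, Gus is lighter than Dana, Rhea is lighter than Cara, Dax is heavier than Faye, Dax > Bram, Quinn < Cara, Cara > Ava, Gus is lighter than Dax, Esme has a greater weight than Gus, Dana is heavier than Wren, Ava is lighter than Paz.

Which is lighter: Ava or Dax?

Chaining the given relations: Ava < Quinn < Paz < Rhea < Bram < Gus < Dana < Cara < Faye < Dax.
So Ava < Dax; Ava is the lighter of the two.

Ava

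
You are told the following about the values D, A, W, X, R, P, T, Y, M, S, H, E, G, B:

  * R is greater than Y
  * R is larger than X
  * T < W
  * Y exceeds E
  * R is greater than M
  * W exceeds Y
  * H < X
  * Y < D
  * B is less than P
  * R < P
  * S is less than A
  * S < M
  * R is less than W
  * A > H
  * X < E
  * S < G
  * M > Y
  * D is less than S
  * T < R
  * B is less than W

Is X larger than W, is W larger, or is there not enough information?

Link the given pairs in sequence: X < E; E < Y; Y < D; D < S; S < M; M < R; R < W.
Together: X < E < Y < D < S < M < R < W.
So W is larger.

W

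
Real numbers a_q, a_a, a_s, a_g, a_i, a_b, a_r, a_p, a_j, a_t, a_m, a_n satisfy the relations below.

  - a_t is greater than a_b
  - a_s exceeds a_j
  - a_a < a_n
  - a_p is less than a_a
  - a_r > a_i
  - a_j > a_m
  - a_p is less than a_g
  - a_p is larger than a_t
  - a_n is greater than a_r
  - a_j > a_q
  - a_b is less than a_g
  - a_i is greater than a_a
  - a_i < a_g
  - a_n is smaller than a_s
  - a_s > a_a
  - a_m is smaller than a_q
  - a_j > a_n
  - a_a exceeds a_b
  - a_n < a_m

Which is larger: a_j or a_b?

Following the relations from a_b: a_b < a_t < a_p < a_a < a_i < a_r < a_n < a_m < a_q < a_j.
So a_b < a_j; a_j is the larger of the two.

a_j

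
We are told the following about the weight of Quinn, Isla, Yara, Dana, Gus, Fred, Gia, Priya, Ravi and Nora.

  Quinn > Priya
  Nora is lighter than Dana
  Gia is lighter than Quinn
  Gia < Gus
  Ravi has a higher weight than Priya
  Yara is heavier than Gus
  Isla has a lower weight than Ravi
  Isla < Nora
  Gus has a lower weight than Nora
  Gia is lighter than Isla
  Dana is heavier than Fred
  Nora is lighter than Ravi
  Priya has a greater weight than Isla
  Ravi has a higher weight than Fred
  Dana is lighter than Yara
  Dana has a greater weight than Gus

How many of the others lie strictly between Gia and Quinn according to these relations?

2

Chaining upward from Gia reaches: Isla, Gus, Nora, Dana, Priya, Ravi, Yara.
Chaining downward from Quinn reaches: Isla, Priya.
Strictly between Gia and Quinn are those in both lists: Isla, Priya — 2 elements.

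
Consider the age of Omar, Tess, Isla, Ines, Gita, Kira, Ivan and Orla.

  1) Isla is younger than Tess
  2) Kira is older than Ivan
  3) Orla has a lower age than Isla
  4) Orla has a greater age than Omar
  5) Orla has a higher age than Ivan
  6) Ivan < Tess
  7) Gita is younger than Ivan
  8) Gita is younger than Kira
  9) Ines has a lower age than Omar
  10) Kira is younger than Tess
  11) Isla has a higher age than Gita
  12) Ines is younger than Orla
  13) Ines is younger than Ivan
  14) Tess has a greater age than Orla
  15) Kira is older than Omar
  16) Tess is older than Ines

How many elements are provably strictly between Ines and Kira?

2

The relations place Ines below Kira. An element lies strictly between them when it is forced above Ines and also forced below Kira.
Above Ines: {Omar, Ivan, Orla, Isla, Tess}. Below Kira: {Gita, Omar, Ivan}.
Intersection: {Omar, Ivan} — 2.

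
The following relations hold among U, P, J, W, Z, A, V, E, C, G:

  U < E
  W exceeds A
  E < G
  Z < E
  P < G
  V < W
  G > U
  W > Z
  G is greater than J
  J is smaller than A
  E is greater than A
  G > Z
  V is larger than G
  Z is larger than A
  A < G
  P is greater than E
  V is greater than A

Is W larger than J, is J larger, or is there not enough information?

Chaining the given relations: J < A < Z < E < P < G < V < W.
So W is larger.

W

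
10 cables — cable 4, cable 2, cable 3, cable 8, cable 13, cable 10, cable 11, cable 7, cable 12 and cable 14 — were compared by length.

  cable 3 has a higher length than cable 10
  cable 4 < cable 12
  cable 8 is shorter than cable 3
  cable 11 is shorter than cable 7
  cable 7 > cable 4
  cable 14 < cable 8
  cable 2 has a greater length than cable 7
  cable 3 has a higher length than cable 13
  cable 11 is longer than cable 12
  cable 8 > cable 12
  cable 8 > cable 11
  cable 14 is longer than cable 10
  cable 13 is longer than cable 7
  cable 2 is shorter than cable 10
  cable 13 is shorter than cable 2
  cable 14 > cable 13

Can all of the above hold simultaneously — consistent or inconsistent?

The single ordering cable 4 < cable 12 < cable 11 < cable 7 < cable 13 < cable 2 < cable 10 < cable 14 < cable 8 < cable 3 satisfies every listed relation, so no contradiction arises.

consistent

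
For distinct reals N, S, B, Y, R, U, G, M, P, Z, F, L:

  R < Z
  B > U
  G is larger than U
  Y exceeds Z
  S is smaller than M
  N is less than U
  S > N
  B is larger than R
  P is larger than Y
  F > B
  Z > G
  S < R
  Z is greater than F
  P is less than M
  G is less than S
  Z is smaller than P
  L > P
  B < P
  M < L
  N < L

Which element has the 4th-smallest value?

Piecing the relations together gives one ordering: N < U < G < S < R < B < F < Z < Y < P < M < L.
Counting 4 from the smallest end gives S.

S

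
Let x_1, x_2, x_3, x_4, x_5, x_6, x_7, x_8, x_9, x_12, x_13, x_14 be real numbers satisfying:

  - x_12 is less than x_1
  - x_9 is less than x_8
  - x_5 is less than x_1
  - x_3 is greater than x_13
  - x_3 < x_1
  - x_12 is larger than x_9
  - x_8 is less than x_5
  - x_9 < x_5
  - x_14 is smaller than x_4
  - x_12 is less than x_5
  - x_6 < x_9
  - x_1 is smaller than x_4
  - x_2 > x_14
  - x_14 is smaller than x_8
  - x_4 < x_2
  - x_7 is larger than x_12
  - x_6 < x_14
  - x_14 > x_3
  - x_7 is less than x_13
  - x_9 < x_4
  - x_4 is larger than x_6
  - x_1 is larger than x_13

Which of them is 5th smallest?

The consecutive relations fix a unique order: x_6 < x_9 < x_12 < x_7 < x_13 < x_3 < x_14 < x_8 < x_5 < x_1 < x_4 < x_2.
The 5th smallest is x_13.

x_13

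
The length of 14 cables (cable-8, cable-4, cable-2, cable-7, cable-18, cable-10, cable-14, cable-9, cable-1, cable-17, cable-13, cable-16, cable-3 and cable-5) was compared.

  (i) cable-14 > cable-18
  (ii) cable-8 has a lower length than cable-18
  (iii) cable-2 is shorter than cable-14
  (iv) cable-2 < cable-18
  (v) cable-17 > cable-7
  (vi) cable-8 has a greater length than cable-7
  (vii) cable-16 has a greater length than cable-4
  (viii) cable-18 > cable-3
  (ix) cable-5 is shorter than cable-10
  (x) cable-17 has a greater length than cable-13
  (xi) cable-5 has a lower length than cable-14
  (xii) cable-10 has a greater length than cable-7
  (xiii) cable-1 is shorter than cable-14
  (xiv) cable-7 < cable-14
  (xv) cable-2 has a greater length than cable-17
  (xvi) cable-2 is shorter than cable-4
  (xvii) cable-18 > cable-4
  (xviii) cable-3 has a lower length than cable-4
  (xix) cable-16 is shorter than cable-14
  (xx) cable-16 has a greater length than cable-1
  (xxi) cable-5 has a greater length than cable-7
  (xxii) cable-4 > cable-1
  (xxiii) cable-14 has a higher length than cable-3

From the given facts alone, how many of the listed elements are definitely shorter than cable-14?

Directly below cable-14: cable-7, cable-1, cable-5, cable-2, cable-3, cable-18, cable-16.
One step further: cable-17, cable-8, cable-4 (10 so far).
One step further: cable-13 (11 so far).
Nothing else is reachable below cable-14; 11 in all.

11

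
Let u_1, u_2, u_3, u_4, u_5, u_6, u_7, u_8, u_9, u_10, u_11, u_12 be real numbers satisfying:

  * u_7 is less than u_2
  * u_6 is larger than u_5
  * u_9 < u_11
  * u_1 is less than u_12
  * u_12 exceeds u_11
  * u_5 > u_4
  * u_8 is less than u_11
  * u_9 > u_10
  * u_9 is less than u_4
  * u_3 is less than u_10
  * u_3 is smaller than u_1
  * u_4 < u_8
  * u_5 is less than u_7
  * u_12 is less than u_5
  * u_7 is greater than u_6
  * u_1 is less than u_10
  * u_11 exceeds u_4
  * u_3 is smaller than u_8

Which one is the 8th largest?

u_4

Chaining the given pairs: u_3 < u_1 < u_10 < u_9 < u_4 < u_8 < u_11 < u_12 < u_5 < u_6 < u_7 < u_2.
The 8th largest is u_4.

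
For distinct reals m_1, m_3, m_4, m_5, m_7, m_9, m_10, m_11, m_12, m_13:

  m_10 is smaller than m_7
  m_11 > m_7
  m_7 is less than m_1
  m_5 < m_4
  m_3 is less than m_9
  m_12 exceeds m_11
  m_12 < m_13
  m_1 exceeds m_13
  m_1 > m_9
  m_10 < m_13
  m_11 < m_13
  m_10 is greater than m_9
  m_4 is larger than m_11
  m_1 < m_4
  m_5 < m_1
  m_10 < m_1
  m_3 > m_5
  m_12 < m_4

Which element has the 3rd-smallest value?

Chaining the given pairs: m_5 < m_3 < m_9 < m_10 < m_7 < m_11 < m_12 < m_13 < m_1 < m_4.
Counting 3 from the smallest end gives m_9.

m_9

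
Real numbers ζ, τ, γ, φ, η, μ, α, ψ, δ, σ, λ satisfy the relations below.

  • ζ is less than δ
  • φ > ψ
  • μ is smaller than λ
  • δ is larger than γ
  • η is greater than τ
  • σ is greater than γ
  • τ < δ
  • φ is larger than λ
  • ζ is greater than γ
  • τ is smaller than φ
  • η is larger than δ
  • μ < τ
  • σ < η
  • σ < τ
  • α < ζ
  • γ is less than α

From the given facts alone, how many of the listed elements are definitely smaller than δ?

Directly below δ: γ, ζ, τ.
One step further: μ, α, σ (6 so far).
No other element is forced below δ by the given relations, so the count is 6.

6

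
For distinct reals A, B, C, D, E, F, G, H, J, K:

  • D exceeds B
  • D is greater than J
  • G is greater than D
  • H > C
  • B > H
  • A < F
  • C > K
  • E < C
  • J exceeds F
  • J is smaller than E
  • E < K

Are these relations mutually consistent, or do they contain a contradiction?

The single ordering A < F < J < E < K < C < H < B < D < G satisfies every listed relation, so no contradiction arises.

consistent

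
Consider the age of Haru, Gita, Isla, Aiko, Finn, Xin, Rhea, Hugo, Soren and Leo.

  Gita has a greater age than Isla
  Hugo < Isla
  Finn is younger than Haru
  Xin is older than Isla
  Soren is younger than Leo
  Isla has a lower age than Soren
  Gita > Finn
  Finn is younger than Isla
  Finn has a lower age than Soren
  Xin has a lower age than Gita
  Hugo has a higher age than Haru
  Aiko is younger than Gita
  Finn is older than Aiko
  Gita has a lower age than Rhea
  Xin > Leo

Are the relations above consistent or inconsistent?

Every relation is compatible with Aiko < Finn < Haru < Hugo < Isla < Soren < Leo < Xin < Gita < Rhea; the set is consistent.

consistent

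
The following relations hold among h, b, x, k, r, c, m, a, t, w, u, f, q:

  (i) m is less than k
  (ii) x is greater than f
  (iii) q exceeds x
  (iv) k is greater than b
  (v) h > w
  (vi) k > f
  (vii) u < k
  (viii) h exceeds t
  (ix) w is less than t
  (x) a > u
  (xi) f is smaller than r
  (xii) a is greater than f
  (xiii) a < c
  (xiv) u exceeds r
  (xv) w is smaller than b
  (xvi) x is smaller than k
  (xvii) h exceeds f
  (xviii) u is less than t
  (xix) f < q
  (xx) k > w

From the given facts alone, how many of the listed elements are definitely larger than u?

Directly above u: t, a, k.
One step further: c, h (5 so far).
Nothing else is reachable above u; 5 in all.

5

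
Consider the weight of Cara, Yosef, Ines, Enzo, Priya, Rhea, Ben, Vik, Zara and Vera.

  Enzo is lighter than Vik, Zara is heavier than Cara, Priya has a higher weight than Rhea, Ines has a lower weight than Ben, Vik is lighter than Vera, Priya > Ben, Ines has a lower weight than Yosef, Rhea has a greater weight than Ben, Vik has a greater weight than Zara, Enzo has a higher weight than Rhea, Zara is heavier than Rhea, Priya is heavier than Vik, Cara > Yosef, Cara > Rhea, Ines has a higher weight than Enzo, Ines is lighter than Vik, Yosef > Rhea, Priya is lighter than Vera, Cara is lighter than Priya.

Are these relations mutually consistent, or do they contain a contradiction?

inconsistent

We have Rhea < Enzo stated directly, yet also Enzo < Ines < Ben < Rhea by chaining the others — so Enzo < Rhea. Contradiction.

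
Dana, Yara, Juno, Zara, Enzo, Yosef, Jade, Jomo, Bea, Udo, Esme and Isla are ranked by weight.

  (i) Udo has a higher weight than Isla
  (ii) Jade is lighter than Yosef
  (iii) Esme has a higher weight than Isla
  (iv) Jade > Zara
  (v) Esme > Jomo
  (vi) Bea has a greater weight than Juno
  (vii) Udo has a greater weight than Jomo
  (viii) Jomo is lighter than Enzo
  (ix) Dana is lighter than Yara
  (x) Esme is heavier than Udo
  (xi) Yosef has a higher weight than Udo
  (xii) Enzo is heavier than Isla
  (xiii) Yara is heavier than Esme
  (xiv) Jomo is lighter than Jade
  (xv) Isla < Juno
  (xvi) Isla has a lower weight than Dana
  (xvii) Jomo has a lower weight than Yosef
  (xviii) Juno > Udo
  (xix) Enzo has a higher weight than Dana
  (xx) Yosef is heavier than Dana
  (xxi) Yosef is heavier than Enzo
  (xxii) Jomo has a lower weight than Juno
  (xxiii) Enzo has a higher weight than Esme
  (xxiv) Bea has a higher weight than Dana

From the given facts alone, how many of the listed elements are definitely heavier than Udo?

6

Directly above Udo: Esme, Juno, Yosef.
One step further: Enzo, Bea, Yara (6 so far).
No other element is forced above Udo by the given relations, so the count is 6.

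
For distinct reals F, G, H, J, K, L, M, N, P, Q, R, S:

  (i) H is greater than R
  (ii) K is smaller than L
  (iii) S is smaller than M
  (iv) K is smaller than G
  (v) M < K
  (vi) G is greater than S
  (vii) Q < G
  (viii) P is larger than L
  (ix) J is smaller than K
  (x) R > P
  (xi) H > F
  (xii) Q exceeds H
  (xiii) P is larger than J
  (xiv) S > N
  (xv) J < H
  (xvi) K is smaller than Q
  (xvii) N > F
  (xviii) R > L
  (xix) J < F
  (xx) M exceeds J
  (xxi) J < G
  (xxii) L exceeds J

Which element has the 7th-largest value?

K

The consecutive relations fix a unique order: J < F < N < S < M < K < L < P < R < H < Q < G.
The 7th largest is K.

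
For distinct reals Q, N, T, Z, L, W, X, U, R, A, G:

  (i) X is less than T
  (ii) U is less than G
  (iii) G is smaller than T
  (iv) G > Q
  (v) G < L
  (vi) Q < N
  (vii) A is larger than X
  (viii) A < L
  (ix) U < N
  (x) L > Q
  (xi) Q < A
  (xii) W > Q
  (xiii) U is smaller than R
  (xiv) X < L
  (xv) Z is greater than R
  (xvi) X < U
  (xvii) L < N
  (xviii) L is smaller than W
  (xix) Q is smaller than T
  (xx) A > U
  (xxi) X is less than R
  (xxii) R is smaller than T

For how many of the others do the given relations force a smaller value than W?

Directly below W: Q, L.
One step further: X, G, A (5 so far).
One step further: U (6 so far).
No other element is forced below W by the given relations, so the count is 6.

6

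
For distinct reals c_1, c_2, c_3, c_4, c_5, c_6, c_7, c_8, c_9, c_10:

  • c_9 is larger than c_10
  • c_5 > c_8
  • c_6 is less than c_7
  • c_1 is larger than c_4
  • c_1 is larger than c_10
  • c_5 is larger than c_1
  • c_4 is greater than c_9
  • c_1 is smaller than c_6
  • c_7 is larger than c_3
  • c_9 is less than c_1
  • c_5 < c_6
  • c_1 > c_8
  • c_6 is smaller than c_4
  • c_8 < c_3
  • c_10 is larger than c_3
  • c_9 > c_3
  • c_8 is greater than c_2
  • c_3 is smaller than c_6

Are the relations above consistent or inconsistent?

We have c_6 < c_4 stated directly, yet also c_4 < c_1 < c_5 < c_6 by chaining the others — so c_4 < c_6. Contradiction.

inconsistent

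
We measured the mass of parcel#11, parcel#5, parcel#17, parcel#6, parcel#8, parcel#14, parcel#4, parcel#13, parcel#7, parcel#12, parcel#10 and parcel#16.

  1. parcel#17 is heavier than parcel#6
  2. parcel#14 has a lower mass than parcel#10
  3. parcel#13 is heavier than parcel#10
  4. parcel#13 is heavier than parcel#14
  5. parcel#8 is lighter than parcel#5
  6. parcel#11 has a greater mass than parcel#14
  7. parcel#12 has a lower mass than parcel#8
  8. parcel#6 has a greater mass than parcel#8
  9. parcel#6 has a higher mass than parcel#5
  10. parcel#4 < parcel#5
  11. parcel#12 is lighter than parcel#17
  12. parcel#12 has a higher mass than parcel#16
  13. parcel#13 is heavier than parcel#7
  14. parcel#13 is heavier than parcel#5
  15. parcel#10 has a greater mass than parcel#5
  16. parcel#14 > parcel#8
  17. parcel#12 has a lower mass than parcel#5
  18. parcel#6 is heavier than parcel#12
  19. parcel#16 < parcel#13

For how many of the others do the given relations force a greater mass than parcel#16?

9

Directly above parcel#16: parcel#12, parcel#13.
One step further: parcel#8, parcel#5, parcel#6, parcel#17 (6 so far).
One step further: parcel#14, parcel#10 (8 so far).
One step further: parcel#11 (9 so far).
No other element is forced above parcel#16 by the given relations, so the count is 9.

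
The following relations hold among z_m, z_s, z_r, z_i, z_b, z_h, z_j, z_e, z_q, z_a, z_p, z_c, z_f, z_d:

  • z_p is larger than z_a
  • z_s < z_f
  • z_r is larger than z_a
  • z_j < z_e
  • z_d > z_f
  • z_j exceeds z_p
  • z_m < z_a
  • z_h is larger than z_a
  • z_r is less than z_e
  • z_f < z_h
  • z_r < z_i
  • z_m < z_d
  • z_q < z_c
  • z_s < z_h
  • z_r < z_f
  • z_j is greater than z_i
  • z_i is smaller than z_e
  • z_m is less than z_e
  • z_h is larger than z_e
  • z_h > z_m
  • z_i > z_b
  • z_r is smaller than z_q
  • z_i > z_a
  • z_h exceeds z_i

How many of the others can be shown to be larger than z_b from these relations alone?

4

Directly above z_b: z_i.
One step further: z_j, z_e, z_h (4 so far).
Nothing else is reachable above z_b; 4 in all.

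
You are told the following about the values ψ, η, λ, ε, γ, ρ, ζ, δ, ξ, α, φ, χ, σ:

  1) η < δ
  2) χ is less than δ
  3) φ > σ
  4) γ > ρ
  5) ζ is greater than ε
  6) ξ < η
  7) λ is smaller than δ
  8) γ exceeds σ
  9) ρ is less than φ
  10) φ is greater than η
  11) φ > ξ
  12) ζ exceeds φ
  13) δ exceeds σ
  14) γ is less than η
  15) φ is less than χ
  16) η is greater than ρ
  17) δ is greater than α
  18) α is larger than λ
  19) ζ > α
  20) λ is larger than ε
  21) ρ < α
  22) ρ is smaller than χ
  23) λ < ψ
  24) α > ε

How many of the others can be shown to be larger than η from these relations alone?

4

From η the given relations immediately reach φ, δ.
From those, χ, ζ — 4 in total.
Nothing else is reachable above η; 4 in all.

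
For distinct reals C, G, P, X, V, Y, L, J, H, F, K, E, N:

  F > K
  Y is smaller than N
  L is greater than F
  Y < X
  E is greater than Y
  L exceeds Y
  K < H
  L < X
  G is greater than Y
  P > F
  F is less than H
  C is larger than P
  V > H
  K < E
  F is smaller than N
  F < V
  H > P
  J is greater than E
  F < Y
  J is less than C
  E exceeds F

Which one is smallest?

K

Chaining upward from K: directly above it, F, E, H; then Y, N, P, J, L, V; then C, G, X.
That covers every other element, and nothing is given below K, so K is the smallest.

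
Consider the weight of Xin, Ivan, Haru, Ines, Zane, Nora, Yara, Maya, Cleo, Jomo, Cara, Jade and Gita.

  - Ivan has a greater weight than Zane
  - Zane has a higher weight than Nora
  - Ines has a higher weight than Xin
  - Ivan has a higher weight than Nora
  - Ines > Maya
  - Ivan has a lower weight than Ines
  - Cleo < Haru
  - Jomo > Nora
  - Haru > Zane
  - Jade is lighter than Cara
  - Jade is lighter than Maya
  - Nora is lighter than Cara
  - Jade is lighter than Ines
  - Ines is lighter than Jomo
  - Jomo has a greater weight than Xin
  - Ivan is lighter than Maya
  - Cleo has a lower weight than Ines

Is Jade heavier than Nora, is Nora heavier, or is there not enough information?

Following every chain through Nora: above Nora we get Zane, Ivan, Cara, Maya, Ines, Jomo, Haru.
Jade is not reached, and no chain runs the other way from Jade to Nora.
So the given relations leave the order of Nora and Jade undetermined.

undetermined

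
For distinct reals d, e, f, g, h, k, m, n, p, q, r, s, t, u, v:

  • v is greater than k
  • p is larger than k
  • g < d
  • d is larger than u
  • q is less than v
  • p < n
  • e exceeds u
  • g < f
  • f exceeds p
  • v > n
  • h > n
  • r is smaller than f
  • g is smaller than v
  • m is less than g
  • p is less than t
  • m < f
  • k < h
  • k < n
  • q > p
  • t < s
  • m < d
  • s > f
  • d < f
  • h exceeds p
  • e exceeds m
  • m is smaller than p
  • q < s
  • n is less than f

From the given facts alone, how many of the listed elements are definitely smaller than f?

From f the given relations immediately reach m, g, d, p, n, r.
From those, u, k — 8 in total.
Nothing else is reachable below f; 8 in all.

8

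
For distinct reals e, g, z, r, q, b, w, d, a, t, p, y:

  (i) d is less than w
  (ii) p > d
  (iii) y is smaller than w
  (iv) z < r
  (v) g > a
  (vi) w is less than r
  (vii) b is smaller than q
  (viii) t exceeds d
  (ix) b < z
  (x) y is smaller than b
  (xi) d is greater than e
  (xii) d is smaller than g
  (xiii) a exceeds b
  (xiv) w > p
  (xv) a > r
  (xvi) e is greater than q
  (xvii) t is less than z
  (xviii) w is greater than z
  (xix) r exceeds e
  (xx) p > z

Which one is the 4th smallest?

Chaining the given pairs: y < b < q < e < d < t < z < p < w < r < a < g.
Counting 4 from the smallest end gives e.

e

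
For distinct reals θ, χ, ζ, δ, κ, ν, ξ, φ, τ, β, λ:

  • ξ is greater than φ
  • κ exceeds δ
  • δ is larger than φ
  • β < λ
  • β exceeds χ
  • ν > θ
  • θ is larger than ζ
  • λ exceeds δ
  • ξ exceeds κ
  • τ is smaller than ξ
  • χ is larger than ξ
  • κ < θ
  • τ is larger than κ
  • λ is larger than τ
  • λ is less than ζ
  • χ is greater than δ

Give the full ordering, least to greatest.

The consecutive links are each given: φ < δ; δ < κ; κ < τ; τ < ξ; ξ < χ; χ < β; β < λ; λ < ζ; ζ < θ; θ < ν.

φ < δ < κ < τ < ξ < χ < β < λ < ζ < θ < ν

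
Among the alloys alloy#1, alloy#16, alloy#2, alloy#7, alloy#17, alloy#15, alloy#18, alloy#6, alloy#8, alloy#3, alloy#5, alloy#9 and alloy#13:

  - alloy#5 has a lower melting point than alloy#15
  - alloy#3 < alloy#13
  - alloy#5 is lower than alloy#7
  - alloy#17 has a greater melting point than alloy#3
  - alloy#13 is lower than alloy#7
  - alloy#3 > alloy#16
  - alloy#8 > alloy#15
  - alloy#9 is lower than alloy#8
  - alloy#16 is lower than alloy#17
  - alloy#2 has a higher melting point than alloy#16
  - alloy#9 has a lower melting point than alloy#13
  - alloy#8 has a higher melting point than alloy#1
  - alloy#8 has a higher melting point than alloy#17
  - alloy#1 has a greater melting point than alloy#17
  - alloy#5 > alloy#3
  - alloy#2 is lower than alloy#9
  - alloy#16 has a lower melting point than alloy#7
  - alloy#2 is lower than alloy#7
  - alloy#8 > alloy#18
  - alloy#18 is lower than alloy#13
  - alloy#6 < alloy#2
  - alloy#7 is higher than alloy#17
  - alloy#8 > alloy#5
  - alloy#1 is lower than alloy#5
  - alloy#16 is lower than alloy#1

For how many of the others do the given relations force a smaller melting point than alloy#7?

From alloy#7 the given relations immediately reach alloy#16, alloy#2, alloy#17, alloy#5, alloy#13.
From those, alloy#6, alloy#18, alloy#3, alloy#1, alloy#9 — 10 in total.
No other element is forced below alloy#7 by the given relations, so the count is 10.

10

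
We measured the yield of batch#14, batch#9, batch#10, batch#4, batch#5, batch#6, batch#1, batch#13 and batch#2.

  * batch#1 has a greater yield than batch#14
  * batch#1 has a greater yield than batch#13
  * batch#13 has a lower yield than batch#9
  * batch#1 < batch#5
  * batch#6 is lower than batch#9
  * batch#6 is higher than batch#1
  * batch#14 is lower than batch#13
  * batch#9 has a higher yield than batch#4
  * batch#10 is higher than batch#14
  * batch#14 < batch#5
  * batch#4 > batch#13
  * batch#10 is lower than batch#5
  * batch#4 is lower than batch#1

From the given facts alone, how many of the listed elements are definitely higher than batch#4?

4

From batch#4 the given relations immediately reach batch#1, batch#9.
From those, batch#6, batch#5 — 4 in total.
No other element is forced above batch#4 by the given relations, so the count is 4.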